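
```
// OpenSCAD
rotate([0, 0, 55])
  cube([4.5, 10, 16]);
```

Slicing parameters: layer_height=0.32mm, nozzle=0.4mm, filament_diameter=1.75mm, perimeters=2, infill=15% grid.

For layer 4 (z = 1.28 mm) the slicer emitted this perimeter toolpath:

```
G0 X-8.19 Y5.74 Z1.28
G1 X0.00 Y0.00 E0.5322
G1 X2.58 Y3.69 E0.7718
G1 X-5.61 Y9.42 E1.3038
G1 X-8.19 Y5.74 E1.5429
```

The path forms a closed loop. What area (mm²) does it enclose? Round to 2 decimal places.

Apply the shoelace formula to the sequence of (X, Y) vertices; enclosed area = 44.98 mm².

44.98 mm²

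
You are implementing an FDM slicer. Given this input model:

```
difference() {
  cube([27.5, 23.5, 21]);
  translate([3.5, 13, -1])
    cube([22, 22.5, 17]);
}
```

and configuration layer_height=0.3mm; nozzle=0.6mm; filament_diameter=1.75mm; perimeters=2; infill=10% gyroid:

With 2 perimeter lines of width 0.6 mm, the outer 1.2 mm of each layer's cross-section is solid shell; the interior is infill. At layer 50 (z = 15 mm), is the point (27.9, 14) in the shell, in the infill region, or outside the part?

outside

At z = 15 mm: the cube (footprint 27.5×23.5) is included at this height; the cube at (3.5, 13) (footprint 22×22.5) is included at this height; After the difference (first − rest): starting from the 27.5×23.5 cube, the 22×22.5 cube at (3.5, 13) partially overlaps it — only the 231.00 mm² overlap (of its 495.00 mm²) is removed, clipping the outline — 1 connected region. Overall, the cross-section is a single solid region. The nearest boundary edge runs (27.50, 23.50)→(27.50, 0.00); distance from the point to it = 0.40 mm. The point is not inside any of the regions above, so it lies outside the cross-section (0.40 mm from the nearest boundary).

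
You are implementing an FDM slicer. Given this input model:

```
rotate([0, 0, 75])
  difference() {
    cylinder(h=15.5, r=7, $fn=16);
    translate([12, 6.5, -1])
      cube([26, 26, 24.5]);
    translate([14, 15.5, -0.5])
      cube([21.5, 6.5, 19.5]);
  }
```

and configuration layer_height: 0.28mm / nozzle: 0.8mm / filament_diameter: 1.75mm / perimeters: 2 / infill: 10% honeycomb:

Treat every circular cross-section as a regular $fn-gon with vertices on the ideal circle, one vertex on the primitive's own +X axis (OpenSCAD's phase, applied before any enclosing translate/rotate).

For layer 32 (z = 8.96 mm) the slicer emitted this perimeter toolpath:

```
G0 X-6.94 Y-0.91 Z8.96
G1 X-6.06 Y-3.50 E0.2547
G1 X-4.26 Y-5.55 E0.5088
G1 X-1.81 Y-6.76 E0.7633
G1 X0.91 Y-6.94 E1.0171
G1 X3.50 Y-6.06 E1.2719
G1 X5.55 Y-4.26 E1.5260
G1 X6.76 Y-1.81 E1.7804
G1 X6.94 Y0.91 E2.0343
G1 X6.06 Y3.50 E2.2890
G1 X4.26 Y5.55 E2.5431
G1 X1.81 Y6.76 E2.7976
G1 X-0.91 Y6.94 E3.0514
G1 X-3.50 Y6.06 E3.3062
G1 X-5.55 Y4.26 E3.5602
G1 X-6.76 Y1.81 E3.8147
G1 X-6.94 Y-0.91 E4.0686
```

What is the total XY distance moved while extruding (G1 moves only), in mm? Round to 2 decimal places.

Sum the Euclidean lengths of each G1 segment: total = 43.69 mm.

43.69 mm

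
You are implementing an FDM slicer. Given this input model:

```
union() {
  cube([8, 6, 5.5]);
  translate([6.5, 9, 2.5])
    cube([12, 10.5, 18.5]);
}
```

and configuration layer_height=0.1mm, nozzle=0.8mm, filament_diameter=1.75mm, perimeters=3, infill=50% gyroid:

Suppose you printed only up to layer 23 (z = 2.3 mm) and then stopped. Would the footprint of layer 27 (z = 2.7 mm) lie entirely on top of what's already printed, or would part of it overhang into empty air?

Compare the two slices. At z = 2.3: the cube is present — its section is the full 8×6 rectangle (area 48.00 mm²); the cube at (6.5, 9) is not intersected at this z (z outside [2.5, 21]); Taking the union: only the 8×6 cube is present, so the union is just that shape — area = 48.00 mm². At z = 2.7: the 8×6 cube contributes its full rectangle (area 48.00 mm²); the 12×10.5 cube at (6.5, 9) contributes its full rectangle (area 126.00 mm²); Merging all regions: the 2 present regions are separate (no shared area or edge), so areas and boundary lengths simply add and each stays a separate island — area = 174.00 mm². Checking containment: at z = 2.7 the cross-section extends beyond the z = 2.3 cross-section by about 126.00 mm².

part overhangs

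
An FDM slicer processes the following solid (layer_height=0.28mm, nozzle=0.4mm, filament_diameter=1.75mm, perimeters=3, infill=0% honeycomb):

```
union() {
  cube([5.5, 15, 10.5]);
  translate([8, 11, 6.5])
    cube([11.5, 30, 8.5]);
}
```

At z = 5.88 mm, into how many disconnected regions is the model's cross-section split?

1

At z = 5.88 mm: the cube (footprint 5.5×15) is included at this height; the cube at (8, 11) is absent (z outside [6.5, 15]); Taking the union: only the 5.5×15 cube is present, so the union is just that shape — 1 connected region. The result has 1 disconnected region.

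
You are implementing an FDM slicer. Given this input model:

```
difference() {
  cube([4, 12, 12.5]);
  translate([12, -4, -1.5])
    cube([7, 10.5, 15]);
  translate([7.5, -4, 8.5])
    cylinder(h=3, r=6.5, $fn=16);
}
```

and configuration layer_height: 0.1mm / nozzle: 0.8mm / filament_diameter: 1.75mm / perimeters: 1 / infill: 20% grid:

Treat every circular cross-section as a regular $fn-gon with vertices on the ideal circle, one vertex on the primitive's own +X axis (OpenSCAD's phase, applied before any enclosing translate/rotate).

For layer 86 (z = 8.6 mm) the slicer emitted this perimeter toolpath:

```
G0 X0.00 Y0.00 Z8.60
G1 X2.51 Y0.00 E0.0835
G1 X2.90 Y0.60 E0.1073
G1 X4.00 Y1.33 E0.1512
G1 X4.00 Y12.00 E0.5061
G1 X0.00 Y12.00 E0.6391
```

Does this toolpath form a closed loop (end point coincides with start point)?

Start point (G0): (0.00, 0.00). End point (last G1): the path does not return to the start — open.

no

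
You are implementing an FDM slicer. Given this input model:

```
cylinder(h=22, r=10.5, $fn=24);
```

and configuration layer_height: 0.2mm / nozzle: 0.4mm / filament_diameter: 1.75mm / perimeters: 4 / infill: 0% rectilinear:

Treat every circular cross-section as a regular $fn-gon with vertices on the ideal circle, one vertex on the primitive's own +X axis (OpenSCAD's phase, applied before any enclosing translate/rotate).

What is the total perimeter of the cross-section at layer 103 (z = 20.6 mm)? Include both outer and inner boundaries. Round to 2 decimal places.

65.79 mm

At z = 20.6 mm: the r=10.5 cylinder gives a regular 24-gon of circumradius 10.5 (constant along its height) (perimeter = 2·24·10.500·sin(180°/24) = 65.79 mm). Overall, the cross-section is a single solid region. Total boundary length (outer) = 65.79 mm.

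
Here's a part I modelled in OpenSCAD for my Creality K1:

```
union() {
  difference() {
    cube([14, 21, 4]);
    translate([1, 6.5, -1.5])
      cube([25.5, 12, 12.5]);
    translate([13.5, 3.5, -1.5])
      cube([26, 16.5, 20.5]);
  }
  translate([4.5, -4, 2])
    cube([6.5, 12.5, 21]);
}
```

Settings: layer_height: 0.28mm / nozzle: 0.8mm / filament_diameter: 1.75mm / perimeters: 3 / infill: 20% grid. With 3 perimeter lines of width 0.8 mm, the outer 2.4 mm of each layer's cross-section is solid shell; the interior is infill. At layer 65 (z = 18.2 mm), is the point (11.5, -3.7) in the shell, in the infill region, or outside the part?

At z = 18.2 mm: the cube does not reach this height (z outside [0, 4]); the cube at (1, 6.5) is absent (z outside [-1.5, 11]); the cube at (13.5, 3.5) (footprint 26×16.5) is included at this height; After the difference (first − rest): the first operand is absent here, so nothing remains; the 6.5×12.5 cube at (4.5, -4) contributes its full rectangle; Taking the union: only the 6.5×12.5 cube at (4.5, -4) is present, so the union is just that shape — 1 connected region. Overall, the cross-section is a single solid region. The nearest boundary edge runs (11.00, -4.00)→(11.00, 8.50); distance from the point to it = 0.50 mm. The point is not inside any of the regions above, so it lies outside the cross-section (0.50 mm from the nearest boundary).

outside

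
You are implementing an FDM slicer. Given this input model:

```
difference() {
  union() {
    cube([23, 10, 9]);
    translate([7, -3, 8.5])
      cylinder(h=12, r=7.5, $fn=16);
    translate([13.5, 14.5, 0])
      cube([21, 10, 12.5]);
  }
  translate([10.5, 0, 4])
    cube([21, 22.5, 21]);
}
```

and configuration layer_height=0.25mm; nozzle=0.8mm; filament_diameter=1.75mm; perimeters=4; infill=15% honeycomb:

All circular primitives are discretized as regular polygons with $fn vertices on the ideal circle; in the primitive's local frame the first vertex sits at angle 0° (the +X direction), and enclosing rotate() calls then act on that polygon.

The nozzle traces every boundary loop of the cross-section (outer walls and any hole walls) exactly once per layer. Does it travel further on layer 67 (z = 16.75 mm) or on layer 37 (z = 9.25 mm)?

Layer 67 (z = 16.75): the cube does not reach this height (z outside [0, 9]); the r=7.5 cylinder at (7, -3) gives a regular 16-gon of circumradius 7.5 (constant along its height) (perimeter = 2·16·7.500·sin(180°/16) = 46.82 mm); the cube at (13.5, 14.5) is not intersected at this z (z outside [0, 12.5]); Merging all regions: only the r=7.5 cylinder at (7, -3) is present, so the union is just that shape — boundary = 46.82 mm; the 21×22.5 cube at (10.5, 0) contributes its full rectangle (perimeter 87.00 mm); After the difference (first − rest): starting from the result so far, the 21×22.5 cube at (10.5, 0) partially overlaps it — only the 7.01 mm² overlap (of its 472.50 mm²) is removed, clipping the outline — boundary = 48.73 mm. So its perimeter = 48.73 mm. Layer 37 (z = 9.25): the cube is not intersected at this z (z outside [0, 9]); the cylinder at (7, -3): section is a regular 16-gon, circumradius r=7.5 (perimeter = 2·16·7.500·sin(180°/16) = 46.82 mm); the 21×10 cube at (13.5, 14.5) contributes its full rectangle (perimeter 62.00 mm); Merging all regions: the 2 present regions are separate (no shared area or edge), so areas and boundary lengths simply add and each stays a separate island — boundary = 108.82 mm; the 21×22.5 cube at (10.5, 0) contributes its full rectangle (perimeter 87.00 mm); Taking the first minus the rest: starting from the result so far, the 21×22.5 cube at (10.5, 0) partially overlaps it — only the 151.01 mm² overlap (of its 472.50 mm²) is removed, clipping the outline — boundary = 110.73 mm. So its perimeter = 110.73 mm. Layer 37 is larger (110.73 vs 48.73 mm).

layer 37 (z = 9.25 mm)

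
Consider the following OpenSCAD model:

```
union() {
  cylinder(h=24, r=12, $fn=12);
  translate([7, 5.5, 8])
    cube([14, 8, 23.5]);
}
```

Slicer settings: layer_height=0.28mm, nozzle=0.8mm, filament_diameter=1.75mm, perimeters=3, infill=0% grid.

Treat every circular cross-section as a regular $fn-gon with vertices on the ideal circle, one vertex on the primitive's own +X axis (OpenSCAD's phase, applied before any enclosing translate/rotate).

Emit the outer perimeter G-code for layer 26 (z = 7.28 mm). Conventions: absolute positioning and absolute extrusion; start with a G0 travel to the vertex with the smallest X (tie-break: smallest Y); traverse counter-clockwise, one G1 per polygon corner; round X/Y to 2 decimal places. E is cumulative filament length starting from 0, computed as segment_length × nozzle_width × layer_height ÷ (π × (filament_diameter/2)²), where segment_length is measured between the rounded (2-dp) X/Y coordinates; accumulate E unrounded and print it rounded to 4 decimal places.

At z = 7.28 mm: the r=12 cylinder contributes a regular 12-gon of circumradius 12; the cube at (7, 5.5) is not intersected at this z (z outside [8, 31.5]); Merging all regions: only the r=12 cylinder is present, so the union is just that shape — 1 connected region. The outline is a single polygon with 12 vertices. Extrusion per mm of travel: 0.8 × 0.28 / (π × 0.875²) = 0.093128. Accumulating E over each segment gives final E = 6.9410.

G0 X-12.00 Y0.00 Z7.28
G1 X-10.39 Y-6.00 E0.5785
G1 X-6.00 Y-10.39 E1.1567
G1 X0.00 Y-12.00 E1.7353
G1 X6.00 Y-10.39 E2.3138
G1 X10.39 Y-6.00 E2.8920
G1 X12.00 Y0.00 E3.4705
G1 X10.39 Y6.00 E4.0490
G1 X6.00 Y10.39 E4.6272
G1 X0.00 Y12.00 E5.2058
G1 X-6.00 Y10.39 E5.7843
G1 X-10.39 Y6.00 E6.3625
G1 X-12.00 Y0.00 E6.9410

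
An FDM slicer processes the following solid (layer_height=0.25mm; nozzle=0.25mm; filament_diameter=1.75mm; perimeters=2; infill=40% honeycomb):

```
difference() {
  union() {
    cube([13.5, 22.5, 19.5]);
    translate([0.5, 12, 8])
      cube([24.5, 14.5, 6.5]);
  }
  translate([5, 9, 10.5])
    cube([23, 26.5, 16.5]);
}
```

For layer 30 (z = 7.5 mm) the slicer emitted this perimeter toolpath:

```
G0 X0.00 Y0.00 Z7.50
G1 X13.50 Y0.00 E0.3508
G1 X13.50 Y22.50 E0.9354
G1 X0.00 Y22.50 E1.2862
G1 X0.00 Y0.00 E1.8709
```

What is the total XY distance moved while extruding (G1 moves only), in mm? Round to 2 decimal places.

72.00 mm

Sum the Euclidean lengths of each G1 segment: total = 72.00 mm.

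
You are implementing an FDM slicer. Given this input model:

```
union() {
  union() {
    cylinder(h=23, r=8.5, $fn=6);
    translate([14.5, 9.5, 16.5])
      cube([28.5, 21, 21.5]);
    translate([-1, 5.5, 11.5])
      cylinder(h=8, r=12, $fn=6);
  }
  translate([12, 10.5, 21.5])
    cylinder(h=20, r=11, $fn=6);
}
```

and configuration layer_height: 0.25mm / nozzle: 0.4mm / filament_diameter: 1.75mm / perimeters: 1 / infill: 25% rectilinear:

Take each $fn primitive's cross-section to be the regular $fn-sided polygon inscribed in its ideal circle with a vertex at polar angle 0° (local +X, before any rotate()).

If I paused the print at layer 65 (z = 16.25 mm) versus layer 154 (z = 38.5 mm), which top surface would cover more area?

layer 65 (z = 16.25 mm)

Layer 65 (z = 16.25): the r=8.5 cylinder contributes a regular 6-gon of circumradius 8.5 (area = (6/2)·8.500²·sin(360°/6) = 187.71 mm²); the cube at (14.5, 9.5) is absent (z outside [16.5, 38]); the r=12 cylinder at (-1, 5.5) gives a regular 6-gon of circumradius 12 (constant along its height) (area = (6/2)·12.000²·sin(360°/6) = 374.12 mm²); Merging all regions: the regions partially overlap — summed areas 561.83 mm² minus the doubly-counted overlap 159.70 mm² gives 402.13 mm² — area = 402.13 mm²; the cylinder at (12, 10.5) does not reach this height (z outside [21.5, 41.5]); Combining (union): only the result so far is present, so the union is just that shape — area = 402.13 mm². So its area = 402.13 mm². Layer 154 (z = 38.5): the cylinder does not reach this height (z outside [0, 23]); the cube at (14.5, 9.5) is not intersected at this z (z outside [16.5, 38]); the cylinder at (-1, 5.5) is absent (z outside [11.5, 19.5]); Taking the union: nothing is present at this height; the r=11 cylinder at (12, 10.5) contributes a regular 6-gon of circumradius 11 (area = (6/2)·11.000²·sin(360°/6) = 314.37 mm²); Merging all regions: only the r=11 cylinder at (12, 10.5) is present, so the union is just that shape — area = 314.37 mm². So its area = 314.37 mm². Layer 65 is larger (402.13 vs 314.37 mm²).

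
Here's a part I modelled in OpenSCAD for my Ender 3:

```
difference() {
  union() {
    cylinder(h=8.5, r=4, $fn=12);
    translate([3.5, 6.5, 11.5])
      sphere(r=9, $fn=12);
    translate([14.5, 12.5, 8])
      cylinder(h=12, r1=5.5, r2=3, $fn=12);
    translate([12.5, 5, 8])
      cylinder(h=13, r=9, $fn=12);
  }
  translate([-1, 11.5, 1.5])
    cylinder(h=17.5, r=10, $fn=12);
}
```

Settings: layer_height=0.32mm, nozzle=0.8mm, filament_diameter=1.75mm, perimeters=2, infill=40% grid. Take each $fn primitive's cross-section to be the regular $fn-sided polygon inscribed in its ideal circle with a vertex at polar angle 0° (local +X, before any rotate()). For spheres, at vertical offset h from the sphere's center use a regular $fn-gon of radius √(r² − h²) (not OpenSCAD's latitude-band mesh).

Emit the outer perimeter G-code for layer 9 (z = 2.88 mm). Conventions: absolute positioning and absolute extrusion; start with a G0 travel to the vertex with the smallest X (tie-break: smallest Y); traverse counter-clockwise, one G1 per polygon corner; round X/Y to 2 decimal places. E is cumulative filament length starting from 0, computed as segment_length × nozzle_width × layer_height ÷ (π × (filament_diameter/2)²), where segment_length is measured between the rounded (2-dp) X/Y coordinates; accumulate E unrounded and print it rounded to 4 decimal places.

G0 X-4.00 Y0.00 Z2.88
G1 X-3.46 Y-2.00 E0.2205
G1 X-2.00 Y-3.46 E0.4402
G1 X0.00 Y-4.00 E0.6607
G1 X2.00 Y-3.46 E0.8812
G1 X3.46 Y-2.00 E1.1010
G1 X4.00 Y0.00 E1.3215
G1 X3.46 Y2.00 E1.5419
G1 X2.92 Y2.55 E1.6240
G1 X-1.00 Y1.50 E2.0559
G1 X-3.34 Y2.13 E2.3138
G1 X-3.46 Y2.00 E2.3327
G1 X-4.00 Y0.00 E2.5531

At z = 2.88 mm: the cylinder: section is a regular 12-gon, circumradius r=4; the sphere at (3.5, 6.5): section is a regular 12-gon, circumradius = √(r²−h²) = √(9²−8.62²) = 2.588; the cone at (14.5, 12.5) does not reach this height (z outside [8, 20]); the cylinder at (12.5, 5) does not reach this height (z outside [8, 21]); Combining (union): the 2 present regions are separate (no shared area or edge), so areas and boundary lengths simply add and each stays a separate island — 2 connected regions; the cylinder at (-1, 11.5): section is a regular 12-gon, circumradius r=10; Taking the first minus the rest: starting from that combined region, the r=10 cylinder at (-1, 11.5) partially overlaps it — only the 29.34 mm² overlap (of its 300.00 mm²) is removed, clipping the outline — 1 connected region. The outline is a single polygon with 12 vertices. Extrusion per mm of travel: 0.8 × 0.32 / (π × 0.875²) = 0.106432. Accumulating E over each segment gives final E = 2.5531.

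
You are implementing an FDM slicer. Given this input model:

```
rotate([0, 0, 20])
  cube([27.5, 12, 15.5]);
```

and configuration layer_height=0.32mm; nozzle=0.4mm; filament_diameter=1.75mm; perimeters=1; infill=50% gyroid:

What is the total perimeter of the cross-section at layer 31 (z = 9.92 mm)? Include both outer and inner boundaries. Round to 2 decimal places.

At z = 9.92 mm: the cube is present — its section is the full 27.5×12 rectangle (perimeter 79.00 mm); (rotated 20° about Z; rotation is an isometry so areas/perimeters/island counts are preserved). Overall, the cross-section is a single solid region. Total boundary length (outer) = 79.00 mm.

79.00 mm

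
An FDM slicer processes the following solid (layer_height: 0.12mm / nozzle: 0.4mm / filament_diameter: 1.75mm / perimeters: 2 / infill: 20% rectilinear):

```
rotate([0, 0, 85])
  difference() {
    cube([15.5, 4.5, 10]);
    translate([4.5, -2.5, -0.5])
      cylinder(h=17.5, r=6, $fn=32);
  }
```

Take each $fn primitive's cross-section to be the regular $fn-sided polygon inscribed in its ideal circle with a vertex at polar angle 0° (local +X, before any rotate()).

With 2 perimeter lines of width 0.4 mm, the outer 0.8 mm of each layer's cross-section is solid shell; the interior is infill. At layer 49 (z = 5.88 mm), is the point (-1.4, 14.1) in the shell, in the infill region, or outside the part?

At z = 5.88 mm: the cube (footprint 15.5×4.5) is included at this height; the cylinder at (4.5, -2.5): section is a regular 32-gon, circumradius r=6; Taking the first minus the rest: starting from the 15.5×4.5 cube, the r=6 cylinder at (4.5, -2.5) partially overlaps it — only the 26.43 mm² overlap (of its 112.37 mm²) is removed, clipping the outline — 1 connected region; (whole slice rotated 85° about Z — lengths, areas and connectivity unchanged). Overall, the cross-section is a single solid region. Undo the 85° rotation: the query point maps to (13.924, 2.624) in the un-rotated model frame. The nearest boundary edge runs (15.50, 4.50)→(15.50, 0.00); distance from the point to it = 1.58 mm. The point is inside the cross-section and 1.58 mm from the nearest boundary — more than the 0.8 mm shell width (2 × 0.4), so it's in the infill interior.

infill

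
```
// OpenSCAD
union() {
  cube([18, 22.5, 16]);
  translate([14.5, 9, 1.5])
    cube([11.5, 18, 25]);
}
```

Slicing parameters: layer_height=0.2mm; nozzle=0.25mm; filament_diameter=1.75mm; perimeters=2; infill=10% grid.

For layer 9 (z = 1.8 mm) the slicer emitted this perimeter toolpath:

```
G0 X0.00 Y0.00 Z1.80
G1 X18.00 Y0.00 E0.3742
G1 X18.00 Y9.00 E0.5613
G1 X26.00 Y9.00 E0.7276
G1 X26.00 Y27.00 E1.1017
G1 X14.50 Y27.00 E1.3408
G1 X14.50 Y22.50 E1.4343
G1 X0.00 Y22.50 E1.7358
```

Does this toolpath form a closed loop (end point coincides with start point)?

no

Start point (G0): (0.00, 0.00). End point (last G1): the path does not return to the start — open.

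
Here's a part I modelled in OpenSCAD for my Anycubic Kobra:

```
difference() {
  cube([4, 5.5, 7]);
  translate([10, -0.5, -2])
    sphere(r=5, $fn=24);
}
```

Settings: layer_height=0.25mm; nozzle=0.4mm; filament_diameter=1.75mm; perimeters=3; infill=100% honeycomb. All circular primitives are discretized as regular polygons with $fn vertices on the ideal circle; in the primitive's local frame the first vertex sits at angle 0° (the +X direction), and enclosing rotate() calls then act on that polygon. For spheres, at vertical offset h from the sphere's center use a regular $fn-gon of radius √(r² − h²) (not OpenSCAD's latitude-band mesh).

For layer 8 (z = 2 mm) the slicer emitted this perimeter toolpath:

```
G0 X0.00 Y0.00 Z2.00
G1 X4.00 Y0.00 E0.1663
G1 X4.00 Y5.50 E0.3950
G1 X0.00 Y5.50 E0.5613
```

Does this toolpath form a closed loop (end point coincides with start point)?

Start point (G0): (0.00, 0.00). End point (last G1): the path does not return to the start — open.

no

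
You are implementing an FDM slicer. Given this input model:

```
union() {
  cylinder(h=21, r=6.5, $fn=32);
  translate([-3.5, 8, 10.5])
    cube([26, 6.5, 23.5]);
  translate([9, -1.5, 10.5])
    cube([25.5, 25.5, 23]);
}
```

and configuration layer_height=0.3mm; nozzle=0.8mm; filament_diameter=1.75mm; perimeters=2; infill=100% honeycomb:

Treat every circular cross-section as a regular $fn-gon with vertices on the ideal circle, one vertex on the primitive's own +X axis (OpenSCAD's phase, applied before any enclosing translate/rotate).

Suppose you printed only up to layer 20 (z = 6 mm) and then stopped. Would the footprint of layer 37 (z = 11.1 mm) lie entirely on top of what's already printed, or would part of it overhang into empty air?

part overhangs

Compare the two slices. At z = 6: the cylinder: section is a regular 32-gon, circumradius r=6.5 (area = (32/2)·6.500²·sin(360°/32) = 131.88 mm²); the cube at (-3.5, 8) is not intersected at this z (z outside [10.5, 34]); the cube at (9, -1.5) does not reach this height (z outside [10.5, 33.5]); Taking the union: only the r=6.5 cylinder is present, so the union is just that shape — area = 131.88 mm². At z = 11.1: the r=6.5 cylinder contributes a regular 32-gon of circumradius 6.5 (area = (32/2)·6.500²·sin(360°/32) = 131.88 mm²); the cube at (-3.5, 8) is present — its section is the full 26×6.5 rectangle (area 169.00 mm²); the 25.5×25.5 cube at (9, -1.5) contributes its full rectangle (area 650.25 mm²); Merging all regions: the regions partially overlap — summed areas 951.13 mm² minus the doubly-counted overlap 87.75 mm² gives 863.38 mm² — area = 863.38 mm². Checking containment: at z = 11.1 the cross-section extends beyond the z = 6 cross-section by about 731.50 mm².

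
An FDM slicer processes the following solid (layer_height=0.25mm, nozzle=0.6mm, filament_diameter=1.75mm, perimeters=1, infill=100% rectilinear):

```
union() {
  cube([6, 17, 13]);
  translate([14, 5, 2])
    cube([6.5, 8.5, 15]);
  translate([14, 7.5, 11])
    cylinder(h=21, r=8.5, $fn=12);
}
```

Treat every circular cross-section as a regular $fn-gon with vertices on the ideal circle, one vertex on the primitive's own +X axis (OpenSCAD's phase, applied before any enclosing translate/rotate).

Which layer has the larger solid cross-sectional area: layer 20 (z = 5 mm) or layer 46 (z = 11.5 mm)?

layer 46 (z = 11.5 mm)

Layer 20 (z = 5): the cube is present — its section is the full 6×17 rectangle (area 102.00 mm²); the cube at (14, 5) (footprint 6.5×8.5) is included at this height (area 55.25 mm²); the cylinder at (14, 7.5) is not intersected at this z (z outside [11, 32]); Combining (union): the 2 present regions are separate (no shared area or edge), so areas and boundary lengths simply add and each stays a separate island — area = 157.25 mm². So its area = 157.25 mm². Layer 46 (z = 11.5): the cube (footprint 6×17) is included at this height (area 102.00 mm²); the cube at (14, 5) (footprint 6.5×8.5) is included at this height (area 55.25 mm²); the cylinder at (14, 7.5): section is a regular 12-gon, circumradius r=8.5 (area = (12/2)·8.500²·sin(360°/12) = 216.75 mm²); Taking the union: the regions partially overlap — summed areas 374.00 mm² minus the doubly-counted overlap 55.79 mm² gives 318.21 mm² — area = 318.21 mm². So its area = 318.21 mm². Layer 46 is larger (318.21 vs 157.25 mm²).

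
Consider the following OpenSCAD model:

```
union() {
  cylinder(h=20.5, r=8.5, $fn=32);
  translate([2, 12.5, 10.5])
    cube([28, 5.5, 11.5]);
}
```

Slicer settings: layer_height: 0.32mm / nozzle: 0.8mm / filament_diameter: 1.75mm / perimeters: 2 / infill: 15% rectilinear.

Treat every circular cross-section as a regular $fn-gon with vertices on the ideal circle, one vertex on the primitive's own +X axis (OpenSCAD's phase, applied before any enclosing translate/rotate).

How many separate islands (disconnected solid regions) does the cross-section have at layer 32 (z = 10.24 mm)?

1

At z = 10.24 mm: the r=8.5 cylinder gives a regular 32-gon of circumradius 8.5 (constant along its height); the cube at (2, 12.5) is absent (z outside [10.5, 22]); Combining (union): only the r=8.5 cylinder is present, so the union is just that shape — 1 connected region. Overall, the cross-section is a single solid region. Island count = 1.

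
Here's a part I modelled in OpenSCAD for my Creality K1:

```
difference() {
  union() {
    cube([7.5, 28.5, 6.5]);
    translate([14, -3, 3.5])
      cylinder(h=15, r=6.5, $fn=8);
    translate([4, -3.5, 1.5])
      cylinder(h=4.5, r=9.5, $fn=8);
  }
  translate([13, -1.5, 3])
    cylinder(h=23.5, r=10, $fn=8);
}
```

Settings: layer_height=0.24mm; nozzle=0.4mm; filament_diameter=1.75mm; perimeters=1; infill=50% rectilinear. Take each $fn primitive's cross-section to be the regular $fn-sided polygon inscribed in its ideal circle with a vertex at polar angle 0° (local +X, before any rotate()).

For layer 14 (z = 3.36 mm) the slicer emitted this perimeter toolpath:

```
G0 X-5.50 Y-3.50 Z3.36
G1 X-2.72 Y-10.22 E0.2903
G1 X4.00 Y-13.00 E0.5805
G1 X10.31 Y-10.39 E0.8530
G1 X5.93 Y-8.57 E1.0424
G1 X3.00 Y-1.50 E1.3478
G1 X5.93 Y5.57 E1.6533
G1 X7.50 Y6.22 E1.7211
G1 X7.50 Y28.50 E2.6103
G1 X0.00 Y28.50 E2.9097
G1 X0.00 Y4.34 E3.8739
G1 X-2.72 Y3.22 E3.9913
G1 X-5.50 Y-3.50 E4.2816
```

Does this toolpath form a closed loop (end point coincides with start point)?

Start point (G0): (-5.50, -3.50). End point (last G1): the path returns to the start — closed.

yes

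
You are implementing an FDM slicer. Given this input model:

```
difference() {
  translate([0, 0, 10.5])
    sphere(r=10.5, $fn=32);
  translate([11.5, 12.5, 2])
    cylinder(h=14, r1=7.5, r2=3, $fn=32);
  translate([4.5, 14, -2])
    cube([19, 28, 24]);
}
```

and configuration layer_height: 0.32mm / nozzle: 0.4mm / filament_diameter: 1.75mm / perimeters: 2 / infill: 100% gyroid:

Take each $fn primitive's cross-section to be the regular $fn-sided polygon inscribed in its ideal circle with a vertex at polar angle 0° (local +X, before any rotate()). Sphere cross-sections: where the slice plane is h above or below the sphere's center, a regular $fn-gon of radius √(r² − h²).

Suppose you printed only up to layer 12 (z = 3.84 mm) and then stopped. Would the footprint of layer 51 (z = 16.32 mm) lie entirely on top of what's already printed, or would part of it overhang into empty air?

Compare the two slices. At z = 3.84: the r=10.5 sphere contributes a regular 32-gon of circumradius √(10.5²−6.66²) = 8.118 (area = (32/2)·8.118²·sin(360°/32) = 205.69 mm²); the cone at (11.5, 12.5) (r1=7.5→r2=3) has section circumradius 6.909 here — a regular 32-gon (area = (32/2)·6.909²·sin(360°/32) = 148.98 mm²); the cube at (4.5, 14) (footprint 19×28) is included at this height (area 532.00 mm²); Subtracting the remaining from the first: starting from the r=10.5 sphere (205.69 mm²), the cone at (11.5, 12.5) misses the remaining region (no effect); the 19×28 cube at (4.5, 14) misses the remaining region (no effect) — area = 205.69 mm². At z = 16.32: the sphere: section is a regular 32-gon, circumradius = √(r²−h²) = √(10.5²−5.82²) = 8.739 (area = (32/2)·8.739²·sin(360°/32) = 238.41 mm²); the cone at (11.5, 12.5) is not intersected at this z (z outside [2, 16]); the cube at (4.5, 14) is present — its section is the full 19×28 rectangle (area 532.00 mm²); After the difference (first − rest): starting from the r=10.5 sphere (238.41 mm²), the 19×28 cube at (4.5, 14) misses the remaining region (no effect) — area = 238.41 mm². Checking containment: at z = 16.32 the cross-section extends beyond the z = 3.84 cross-section by about 32.72 mm².

part overhangs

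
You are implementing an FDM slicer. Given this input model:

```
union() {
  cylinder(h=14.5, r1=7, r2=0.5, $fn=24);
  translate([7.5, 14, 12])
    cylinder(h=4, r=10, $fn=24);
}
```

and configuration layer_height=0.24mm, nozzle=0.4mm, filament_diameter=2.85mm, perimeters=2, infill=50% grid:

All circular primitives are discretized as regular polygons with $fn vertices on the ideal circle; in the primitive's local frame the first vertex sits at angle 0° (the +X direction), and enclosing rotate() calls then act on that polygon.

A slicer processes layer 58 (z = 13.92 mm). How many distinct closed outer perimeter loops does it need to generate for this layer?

2

At z = 13.92 mm: the cone (r1=7→r2=0.5) has section circumradius 0.760 here — a regular 24-gon; the r=10 cylinder at (7.5, 14) contributes a regular 24-gon of circumradius 10; Combining (union): the 2 present regions are separate (no shared area or edge), so areas and boundary lengths simply add and each stays a separate island — 2 connected regions. The result has 2 disconnected regions.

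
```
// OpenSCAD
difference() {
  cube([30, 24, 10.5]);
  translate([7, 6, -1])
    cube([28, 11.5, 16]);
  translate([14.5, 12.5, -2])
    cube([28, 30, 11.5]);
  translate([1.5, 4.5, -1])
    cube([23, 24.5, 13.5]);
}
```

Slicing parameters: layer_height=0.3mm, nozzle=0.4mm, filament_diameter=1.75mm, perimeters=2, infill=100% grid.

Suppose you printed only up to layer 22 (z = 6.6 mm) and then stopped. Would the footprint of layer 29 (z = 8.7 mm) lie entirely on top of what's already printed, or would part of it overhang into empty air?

entirely on top

Compare the two slices. At z = 6.6: the cube is present — its section is the full 30×24 rectangle (area 720.00 mm²); the cube at (7, 6) (footprint 28×11.5) is included at this height (area 322.00 mm²); the cube at (14.5, 12.5) (footprint 28×30) is included at this height (area 840.00 mm²); the 23×24.5 cube at (1.5, 4.5) contributes its full rectangle (area 563.50 mm²); After the difference (first − rest): starting from the 30×24 cube (720.00 mm²), the 28×11.5 cube at (7, 6) partially overlaps it — only the 264.50 mm² overlap (of its 322.00 mm²) is removed, clipping the outline; the 28×30 cube at (14.5, 12.5) partially overlaps it — only the 100.75 mm² overlap (of its 840.00 mm²) is removed, clipping the outline; the 23×24.5 cube at (1.5, 4.5) partially overlaps it — only the 182.25 mm² overlap (of its 563.50 mm²) is removed, clipping the outline — area = 172.50 mm². At z = 8.7: the cube (footprint 30×24) is included at this height (area 720.00 mm²); the cube at (7, 6) (footprint 28×11.5) is included at this height (area 322.00 mm²); the cube at (14.5, 12.5) (footprint 28×30) is included at this height (area 840.00 mm²); the cube at (1.5, 4.5) (footprint 23×24.5) is included at this height (area 563.50 mm²); Subtracting the remaining from the first: starting from the 30×24 cube (720.00 mm²), the 28×11.5 cube at (7, 6) partially overlaps it — only the 264.50 mm² overlap (of its 322.00 mm²) is removed, clipping the outline; the 28×30 cube at (14.5, 12.5) partially overlaps it — only the 100.75 mm² overlap (of its 840.00 mm²) is removed, clipping the outline; the 23×24.5 cube at (1.5, 4.5) partially overlaps it — only the 182.25 mm² overlap (of its 563.50 mm²) is removed, clipping the outline — area = 172.50 mm². Checking containment: the cross-section at z = 8.7 is a subset of the cross-section at z = 6.6.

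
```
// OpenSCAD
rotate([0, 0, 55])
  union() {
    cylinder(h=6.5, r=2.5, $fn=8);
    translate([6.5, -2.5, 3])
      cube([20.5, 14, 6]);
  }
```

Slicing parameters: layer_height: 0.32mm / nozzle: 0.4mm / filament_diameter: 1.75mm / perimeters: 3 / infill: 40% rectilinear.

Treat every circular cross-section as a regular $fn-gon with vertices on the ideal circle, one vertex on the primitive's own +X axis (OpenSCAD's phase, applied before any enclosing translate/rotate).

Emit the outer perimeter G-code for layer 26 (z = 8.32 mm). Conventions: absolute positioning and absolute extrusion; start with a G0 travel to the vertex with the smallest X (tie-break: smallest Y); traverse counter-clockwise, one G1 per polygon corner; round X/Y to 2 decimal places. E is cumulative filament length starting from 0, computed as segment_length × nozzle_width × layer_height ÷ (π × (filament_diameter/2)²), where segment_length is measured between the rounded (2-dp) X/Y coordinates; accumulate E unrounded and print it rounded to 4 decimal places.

At z = 8.32 mm: the cylinder is absent (z outside [0, 6.5]); the 20.5×14 cube at (6.5, -2.5) contributes its full rectangle; Merging all regions: only the 20.5×14 cube at (6.5, -2.5) is present, so the union is just that shape — 1 connected region; (whole slice rotated 55° about Z — lengths, areas and connectivity unchanged). The outline is a single polygon with 4 vertices. Extrusion per mm of travel: 0.4 × 0.32 / (π × 0.875²) = 0.053216. Accumulating E over each segment gives final E = 3.6712.

G0 X-5.69 Y11.92 Z8.32
G1 X5.78 Y3.89 E0.7451
G1 X17.53 Y20.68 E1.8357
G1 X6.07 Y28.71 E2.5803
G1 X-5.69 Y11.92 E3.6712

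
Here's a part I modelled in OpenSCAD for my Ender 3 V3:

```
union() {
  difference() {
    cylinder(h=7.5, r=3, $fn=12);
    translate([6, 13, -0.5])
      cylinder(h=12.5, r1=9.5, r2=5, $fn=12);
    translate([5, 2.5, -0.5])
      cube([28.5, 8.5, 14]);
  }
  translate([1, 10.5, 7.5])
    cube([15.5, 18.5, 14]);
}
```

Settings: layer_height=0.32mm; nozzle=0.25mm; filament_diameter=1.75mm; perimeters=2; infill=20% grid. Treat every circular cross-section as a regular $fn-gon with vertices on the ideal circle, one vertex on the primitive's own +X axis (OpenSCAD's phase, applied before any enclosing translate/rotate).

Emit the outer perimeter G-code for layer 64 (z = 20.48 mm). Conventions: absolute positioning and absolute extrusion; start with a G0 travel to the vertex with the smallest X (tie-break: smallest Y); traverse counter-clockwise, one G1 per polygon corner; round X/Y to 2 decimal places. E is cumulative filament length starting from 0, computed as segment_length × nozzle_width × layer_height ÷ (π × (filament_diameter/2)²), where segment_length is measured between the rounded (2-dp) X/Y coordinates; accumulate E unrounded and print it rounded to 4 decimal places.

At z = 20.48 mm: the cylinder is not intersected at this z (z outside [0, 7.5]); the cone at (6, 13) is absent (z outside [-0.5, 12]); the cube at (5, 2.5) does not reach this height (z outside [-0.5, 13.5]); Subtracting the remaining from the first: the first operand is absent here, so nothing remains; the 15.5×18.5 cube at (1, 10.5) contributes its full rectangle; Combining (union): only the 15.5×18.5 cube at (1, 10.5) is present, so the union is just that shape — 1 connected region. The outline is a single polygon with 4 vertices. Extrusion per mm of travel: 0.25 × 0.32 / (π × 0.875²) = 0.033260. Accumulating E over each segment gives final E = 2.2617.

G0 X1.00 Y10.50 Z20.48
G1 X16.50 Y10.50 E0.5155
G1 X16.50 Y29.00 E1.1308
G1 X1.00 Y29.00 E1.6464
G1 X1.00 Y10.50 E2.2617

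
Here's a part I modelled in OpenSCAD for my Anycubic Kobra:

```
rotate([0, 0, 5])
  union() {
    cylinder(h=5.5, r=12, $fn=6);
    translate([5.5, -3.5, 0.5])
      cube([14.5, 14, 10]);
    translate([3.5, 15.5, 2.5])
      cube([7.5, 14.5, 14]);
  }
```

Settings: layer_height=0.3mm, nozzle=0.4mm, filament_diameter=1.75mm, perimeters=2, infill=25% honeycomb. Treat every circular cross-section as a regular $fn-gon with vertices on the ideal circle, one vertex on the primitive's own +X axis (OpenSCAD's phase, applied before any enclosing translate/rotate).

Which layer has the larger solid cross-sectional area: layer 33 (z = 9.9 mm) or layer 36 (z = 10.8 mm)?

layer 33 (z = 9.9 mm)

Layer 33 (z = 9.9): the cylinder does not reach this height (z outside [0, 5.5]); the 14.5×14 cube at (5.5, -3.5) contributes its full rectangle (area 203.00 mm²); the 7.5×14.5 cube at (3.5, 15.5) contributes its full rectangle (area 108.75 mm²); Taking the union: the 2 present regions are separate (no shared area or edge), so areas and boundary lengths simply add and each stays a separate island — area = 311.75 mm²; (whole slice rotated 5° about Z — lengths, areas and connectivity unchanged). So its area = 311.75 mm². Layer 36 (z = 10.8): the cylinder is absent (z outside [0, 5.5]); the cube at (5.5, -3.5) is not intersected at this z (z outside [0.5, 10.5]); the cube at (3.5, 15.5) is present — its section is the full 7.5×14.5 rectangle (area 108.75 mm²); Taking the union: only the 7.5×14.5 cube at (3.5, 15.5) is present, so the union is just that shape — area = 108.75 mm²; (whole slice rotated 5° about Z — lengths, areas and connectivity unchanged). So its area = 108.75 mm². Layer 33 is larger (311.75 vs 108.75 mm²).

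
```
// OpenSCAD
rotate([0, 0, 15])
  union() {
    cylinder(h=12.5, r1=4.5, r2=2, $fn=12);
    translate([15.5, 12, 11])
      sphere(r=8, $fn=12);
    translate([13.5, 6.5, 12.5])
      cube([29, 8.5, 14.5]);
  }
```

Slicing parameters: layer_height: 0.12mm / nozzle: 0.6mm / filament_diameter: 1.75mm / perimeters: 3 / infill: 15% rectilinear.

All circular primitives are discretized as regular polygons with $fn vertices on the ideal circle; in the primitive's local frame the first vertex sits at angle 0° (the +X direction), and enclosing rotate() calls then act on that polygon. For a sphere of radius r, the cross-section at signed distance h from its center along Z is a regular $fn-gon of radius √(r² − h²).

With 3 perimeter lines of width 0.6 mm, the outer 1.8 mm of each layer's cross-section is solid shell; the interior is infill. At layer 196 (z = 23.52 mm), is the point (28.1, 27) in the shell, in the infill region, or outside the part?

outside

At z = 23.52 mm: the cone does not reach this height (z outside [0, 12.5]); the sphere at (15.5, 12) does not reach this height (|z−center|=12.520 > r=8); the cube at (13.5, 6.5) is present — its section is the full 29×8.5 rectangle; Combining (union): only the 29×8.5 cube at (13.5, 6.5) is present, so the union is just that shape — 1 connected region; (whole slice rotated 15° about Z — lengths, areas and connectivity unchanged). Overall, the cross-section is a single solid region. Undo the 15° rotation: the query point maps to (34.131, 18.807) in the un-rotated model frame. The nearest boundary edge runs (42.50, 15.00)→(13.50, 15.00); distance from the point to it = 3.81 mm. The point is not inside any of the regions above, so it lies outside the cross-section (3.81 mm from the nearest boundary).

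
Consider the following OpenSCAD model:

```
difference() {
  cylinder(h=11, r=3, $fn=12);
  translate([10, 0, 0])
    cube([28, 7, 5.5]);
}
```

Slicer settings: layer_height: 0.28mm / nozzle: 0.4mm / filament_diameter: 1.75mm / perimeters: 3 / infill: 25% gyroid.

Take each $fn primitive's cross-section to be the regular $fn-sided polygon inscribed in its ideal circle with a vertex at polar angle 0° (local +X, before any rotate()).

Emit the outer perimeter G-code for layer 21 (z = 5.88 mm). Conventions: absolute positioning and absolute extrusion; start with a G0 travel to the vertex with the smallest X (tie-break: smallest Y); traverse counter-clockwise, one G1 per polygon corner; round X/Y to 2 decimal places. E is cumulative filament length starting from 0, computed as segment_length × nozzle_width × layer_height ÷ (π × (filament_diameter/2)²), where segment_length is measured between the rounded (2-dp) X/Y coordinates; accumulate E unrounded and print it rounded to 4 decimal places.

At z = 5.88 mm: the r=3 cylinder contributes a regular 12-gon of circumradius 3; the cube at (10, 0) is not intersected at this z (z outside [0, 5.5]); Subtracting the remaining from the first: none of the subtracted shapes is present at this height, so the r=3 cylinder is unchanged — 1 connected region. The outline is a single polygon with 12 vertices. Extrusion per mm of travel: 0.4 × 0.28 / (π × 0.875²) = 0.046564. Accumulating E over each segment gives final E = 0.8680.

G0 X-3.00 Y0.00 Z5.88
G1 X-2.60 Y-1.50 E0.0723
G1 X-1.50 Y-2.60 E0.1447
G1 X0.00 Y-3.00 E0.2170
G1 X1.50 Y-2.60 E0.2893
G1 X2.60 Y-1.50 E0.3617
G1 X3.00 Y0.00 E0.4340
G1 X2.60 Y1.50 E0.5063
G1 X1.50 Y2.60 E0.5787
G1 X0.00 Y3.00 E0.6510
G1 X-1.50 Y2.60 E0.7233
G1 X-2.60 Y1.50 E0.7958
G1 X-3.00 Y0.00 E0.8680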